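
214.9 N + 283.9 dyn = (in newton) 214.9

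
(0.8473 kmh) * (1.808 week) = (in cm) 2.574e+07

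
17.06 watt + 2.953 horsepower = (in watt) 2219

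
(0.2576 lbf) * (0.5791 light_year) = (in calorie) 1.5e+15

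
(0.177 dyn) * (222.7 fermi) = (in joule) 3.942e-19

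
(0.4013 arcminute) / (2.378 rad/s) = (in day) 5.682e-10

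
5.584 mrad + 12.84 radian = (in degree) 736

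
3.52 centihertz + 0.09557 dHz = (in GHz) 4.476e-11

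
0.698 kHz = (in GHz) 6.98e-07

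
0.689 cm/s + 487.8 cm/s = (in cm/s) 488.5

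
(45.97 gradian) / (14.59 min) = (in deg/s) 0.04726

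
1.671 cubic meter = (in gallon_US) 441.4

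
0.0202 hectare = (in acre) 0.04992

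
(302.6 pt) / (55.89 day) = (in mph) 4.945e-08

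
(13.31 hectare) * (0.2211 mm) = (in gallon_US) 7774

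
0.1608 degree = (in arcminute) 9.648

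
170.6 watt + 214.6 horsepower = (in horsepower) 214.8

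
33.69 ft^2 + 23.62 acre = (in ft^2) 1.029e+06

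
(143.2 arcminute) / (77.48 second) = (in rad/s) 0.0005376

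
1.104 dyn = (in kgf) 1.126e-06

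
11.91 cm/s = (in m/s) 0.1191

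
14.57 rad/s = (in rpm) 139.1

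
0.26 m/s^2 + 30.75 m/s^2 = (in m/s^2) 31.01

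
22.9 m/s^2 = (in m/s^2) 22.9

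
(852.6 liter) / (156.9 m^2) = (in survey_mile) 3.377e-06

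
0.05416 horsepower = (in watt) 40.39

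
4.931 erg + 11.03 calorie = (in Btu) 0.04374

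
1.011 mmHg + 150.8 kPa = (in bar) 1.509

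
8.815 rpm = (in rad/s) 0.9231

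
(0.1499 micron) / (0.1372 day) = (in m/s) 1.265e-11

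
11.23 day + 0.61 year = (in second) 2.021e+07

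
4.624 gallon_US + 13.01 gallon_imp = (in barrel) 0.4821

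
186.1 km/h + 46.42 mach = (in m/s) 1.586e+04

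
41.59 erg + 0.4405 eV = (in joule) 4.159e-06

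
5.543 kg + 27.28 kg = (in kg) 32.82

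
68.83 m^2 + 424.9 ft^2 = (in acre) 0.02676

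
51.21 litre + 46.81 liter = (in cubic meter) 0.09802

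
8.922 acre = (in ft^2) 3.886e+05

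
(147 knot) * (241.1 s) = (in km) 18.23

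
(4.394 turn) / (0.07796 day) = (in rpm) 0.03914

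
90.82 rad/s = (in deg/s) 5204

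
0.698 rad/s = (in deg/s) 39.99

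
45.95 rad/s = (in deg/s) 2633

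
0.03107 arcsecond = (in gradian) 9.59e-06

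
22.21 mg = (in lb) 4.896e-05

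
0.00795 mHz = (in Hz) 7.95e-06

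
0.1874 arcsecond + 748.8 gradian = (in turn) 1.872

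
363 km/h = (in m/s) 100.8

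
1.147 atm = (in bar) 1.162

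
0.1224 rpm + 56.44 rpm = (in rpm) 56.56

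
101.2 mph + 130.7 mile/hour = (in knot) 201.5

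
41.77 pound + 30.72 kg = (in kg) 49.67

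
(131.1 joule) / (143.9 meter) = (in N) 0.911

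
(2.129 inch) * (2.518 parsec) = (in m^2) 4.202e+15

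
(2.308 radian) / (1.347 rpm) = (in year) 5.188e-07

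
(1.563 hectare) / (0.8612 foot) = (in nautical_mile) 32.15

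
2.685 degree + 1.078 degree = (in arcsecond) 1.355e+04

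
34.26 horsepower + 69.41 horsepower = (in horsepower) 103.7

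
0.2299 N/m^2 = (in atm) 2.269e-06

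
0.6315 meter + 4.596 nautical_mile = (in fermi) 8.512e+18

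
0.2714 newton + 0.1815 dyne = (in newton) 0.2714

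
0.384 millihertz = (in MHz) 3.84e-10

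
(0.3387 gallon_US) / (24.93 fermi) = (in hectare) 5.143e+06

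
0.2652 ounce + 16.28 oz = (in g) 469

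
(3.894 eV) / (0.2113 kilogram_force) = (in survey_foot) 9.878e-19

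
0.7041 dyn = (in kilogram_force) 7.18e-07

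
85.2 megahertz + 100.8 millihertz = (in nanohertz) 8.52e+16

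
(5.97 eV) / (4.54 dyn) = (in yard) 2.304e-14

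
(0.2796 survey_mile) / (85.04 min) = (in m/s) 0.08819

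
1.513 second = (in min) 0.02522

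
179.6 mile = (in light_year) 3.055e-11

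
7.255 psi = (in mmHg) 375.2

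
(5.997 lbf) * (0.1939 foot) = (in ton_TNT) 3.768e-10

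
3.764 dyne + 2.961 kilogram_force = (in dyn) 2.904e+06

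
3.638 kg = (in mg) 3.638e+06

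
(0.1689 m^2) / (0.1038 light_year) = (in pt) 4.875e-13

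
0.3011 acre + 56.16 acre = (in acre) 56.46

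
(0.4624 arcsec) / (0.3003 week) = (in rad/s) 1.234e-11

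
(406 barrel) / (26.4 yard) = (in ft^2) 28.78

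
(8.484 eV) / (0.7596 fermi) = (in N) 0.001789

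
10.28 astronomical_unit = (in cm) 1.538e+14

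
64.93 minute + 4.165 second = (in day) 0.04514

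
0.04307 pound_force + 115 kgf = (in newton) 1128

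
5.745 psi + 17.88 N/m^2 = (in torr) 297.2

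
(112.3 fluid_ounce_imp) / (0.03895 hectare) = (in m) 8.192e-06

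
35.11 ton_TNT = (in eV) 9.169e+29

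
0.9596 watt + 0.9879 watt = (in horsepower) 0.002612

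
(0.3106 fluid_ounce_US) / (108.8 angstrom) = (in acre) 0.2086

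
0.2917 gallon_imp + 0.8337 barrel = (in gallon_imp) 29.45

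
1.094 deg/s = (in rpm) 0.1823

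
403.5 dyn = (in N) 0.004035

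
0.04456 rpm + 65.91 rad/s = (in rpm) 629.4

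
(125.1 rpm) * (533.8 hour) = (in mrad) 2.517e+10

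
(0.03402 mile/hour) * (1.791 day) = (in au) 1.573e-08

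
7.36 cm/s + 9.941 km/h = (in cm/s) 283.5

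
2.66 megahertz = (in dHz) 2.66e+07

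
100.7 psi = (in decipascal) 6.943e+06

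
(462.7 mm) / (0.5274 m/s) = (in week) 1.451e-06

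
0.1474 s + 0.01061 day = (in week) 0.001516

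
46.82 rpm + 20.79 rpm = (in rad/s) 7.08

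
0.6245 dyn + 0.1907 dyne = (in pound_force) 1.833e-06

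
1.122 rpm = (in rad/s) 0.1175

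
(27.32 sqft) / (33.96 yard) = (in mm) 81.73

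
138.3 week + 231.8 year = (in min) 1.232e+08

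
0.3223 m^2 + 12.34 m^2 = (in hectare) 0.001266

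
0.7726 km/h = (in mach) 0.0006303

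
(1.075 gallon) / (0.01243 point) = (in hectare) 0.0928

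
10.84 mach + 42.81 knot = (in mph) 8306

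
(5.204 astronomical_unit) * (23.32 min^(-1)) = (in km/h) 1.089e+12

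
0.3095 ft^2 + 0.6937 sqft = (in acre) 2.303e-05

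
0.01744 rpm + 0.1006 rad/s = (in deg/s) 5.869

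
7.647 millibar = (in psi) 0.1109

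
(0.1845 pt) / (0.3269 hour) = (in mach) 1.624e-10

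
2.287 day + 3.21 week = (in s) 2.139e+06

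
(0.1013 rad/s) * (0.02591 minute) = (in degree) 9.023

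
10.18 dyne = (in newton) 0.0001018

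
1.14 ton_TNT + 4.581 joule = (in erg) 4.77e+16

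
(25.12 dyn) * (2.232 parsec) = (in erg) 1.73e+20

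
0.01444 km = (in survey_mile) 0.008973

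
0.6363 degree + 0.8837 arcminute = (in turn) 0.001808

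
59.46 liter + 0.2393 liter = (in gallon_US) 15.77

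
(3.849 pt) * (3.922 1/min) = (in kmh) 0.0003195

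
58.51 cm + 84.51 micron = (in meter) 0.5852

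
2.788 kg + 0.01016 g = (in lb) 6.147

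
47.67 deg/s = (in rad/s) 0.832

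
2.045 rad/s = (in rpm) 19.53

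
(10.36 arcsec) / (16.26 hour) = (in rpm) 8.194e-09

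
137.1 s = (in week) 0.0002267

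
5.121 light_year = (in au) 3.239e+05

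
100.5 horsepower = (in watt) 7.494e+04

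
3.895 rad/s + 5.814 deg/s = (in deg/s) 229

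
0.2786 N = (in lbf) 0.06263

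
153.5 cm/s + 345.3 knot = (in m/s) 179.2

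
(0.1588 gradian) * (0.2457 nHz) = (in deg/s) 3.512e-11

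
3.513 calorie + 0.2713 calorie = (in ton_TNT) 3.784e-09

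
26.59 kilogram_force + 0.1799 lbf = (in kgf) 26.67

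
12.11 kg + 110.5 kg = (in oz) 4325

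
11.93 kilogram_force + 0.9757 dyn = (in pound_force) 26.3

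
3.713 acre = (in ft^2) 1.617e+05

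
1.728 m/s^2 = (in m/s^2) 1.728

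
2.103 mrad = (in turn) 0.0003347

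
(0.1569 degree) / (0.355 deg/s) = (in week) 7.308e-07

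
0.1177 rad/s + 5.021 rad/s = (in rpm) 49.07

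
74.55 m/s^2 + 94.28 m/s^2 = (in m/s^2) 168.8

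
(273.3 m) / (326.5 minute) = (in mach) 4.097e-05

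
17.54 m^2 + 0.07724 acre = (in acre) 0.08157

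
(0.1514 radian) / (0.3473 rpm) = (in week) 6.883e-06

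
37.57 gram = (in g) 37.57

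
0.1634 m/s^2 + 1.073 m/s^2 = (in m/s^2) 1.236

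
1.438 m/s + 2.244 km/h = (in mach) 0.006054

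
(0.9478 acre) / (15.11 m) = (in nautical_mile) 0.1371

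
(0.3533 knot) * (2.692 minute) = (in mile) 0.01824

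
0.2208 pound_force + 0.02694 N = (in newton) 1.009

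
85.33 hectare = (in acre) 210.9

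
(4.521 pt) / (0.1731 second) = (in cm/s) 0.9214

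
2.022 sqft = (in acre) 4.642e-05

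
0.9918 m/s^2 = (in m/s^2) 0.9918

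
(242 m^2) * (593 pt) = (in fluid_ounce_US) 1.712e+06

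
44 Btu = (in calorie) 1.11e+04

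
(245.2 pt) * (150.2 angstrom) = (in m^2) 1.299e-09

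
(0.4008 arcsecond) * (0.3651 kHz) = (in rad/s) 0.0007094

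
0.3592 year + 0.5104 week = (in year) 0.369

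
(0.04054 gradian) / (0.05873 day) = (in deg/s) 7.19e-06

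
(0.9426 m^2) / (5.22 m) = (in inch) 7.109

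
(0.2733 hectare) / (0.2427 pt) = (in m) 3.192e+07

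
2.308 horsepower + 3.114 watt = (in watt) 1724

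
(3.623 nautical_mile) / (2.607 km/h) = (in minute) 154.4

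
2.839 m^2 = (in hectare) 0.0002839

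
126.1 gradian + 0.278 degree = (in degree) 113.8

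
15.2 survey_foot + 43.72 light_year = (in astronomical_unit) 2.765e+06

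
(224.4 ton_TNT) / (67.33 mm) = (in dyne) 1.394e+18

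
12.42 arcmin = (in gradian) 0.23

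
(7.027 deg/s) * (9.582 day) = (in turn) 1.616e+04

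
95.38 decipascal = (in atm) 9.413e-05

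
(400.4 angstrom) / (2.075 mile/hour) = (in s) 4.316e-08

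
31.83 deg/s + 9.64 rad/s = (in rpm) 97.36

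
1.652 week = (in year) 0.03168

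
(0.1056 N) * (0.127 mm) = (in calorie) 3.205e-06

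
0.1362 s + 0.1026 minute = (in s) 6.292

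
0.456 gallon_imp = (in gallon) 0.5476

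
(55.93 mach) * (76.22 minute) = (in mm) 8.709e+10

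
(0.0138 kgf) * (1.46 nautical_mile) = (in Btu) 0.3468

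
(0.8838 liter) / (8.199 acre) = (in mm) 2.664e-05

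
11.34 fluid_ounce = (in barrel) 0.002109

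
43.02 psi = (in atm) 2.927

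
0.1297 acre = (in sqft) 5650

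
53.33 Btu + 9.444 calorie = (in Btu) 53.37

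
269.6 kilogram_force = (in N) 2644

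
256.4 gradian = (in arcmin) 1.385e+04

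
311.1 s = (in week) 0.0005144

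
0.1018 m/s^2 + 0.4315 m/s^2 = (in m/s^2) 0.5333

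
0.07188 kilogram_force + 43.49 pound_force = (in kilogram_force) 19.8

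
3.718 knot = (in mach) 0.005617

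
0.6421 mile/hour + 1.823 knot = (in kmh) 4.41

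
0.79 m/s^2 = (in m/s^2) 0.79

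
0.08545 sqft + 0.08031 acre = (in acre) 0.08031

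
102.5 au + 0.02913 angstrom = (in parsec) 0.0004969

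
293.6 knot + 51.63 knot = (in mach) 0.5216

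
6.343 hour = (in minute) 380.6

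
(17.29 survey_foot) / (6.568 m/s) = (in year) 2.544e-08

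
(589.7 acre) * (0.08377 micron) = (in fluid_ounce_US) 6760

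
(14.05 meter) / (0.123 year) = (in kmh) 1.304e-05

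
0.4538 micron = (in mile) 2.82e-10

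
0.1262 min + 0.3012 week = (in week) 0.3012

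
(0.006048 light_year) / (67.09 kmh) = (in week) 5.077e+06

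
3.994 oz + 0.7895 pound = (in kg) 0.4713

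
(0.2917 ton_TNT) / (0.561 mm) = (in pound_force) 4.891e+11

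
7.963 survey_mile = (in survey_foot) 4.204e+04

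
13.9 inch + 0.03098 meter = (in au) 2.567e-12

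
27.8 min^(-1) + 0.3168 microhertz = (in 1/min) 27.8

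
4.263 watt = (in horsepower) 0.005717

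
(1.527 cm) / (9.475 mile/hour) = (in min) 6.008e-05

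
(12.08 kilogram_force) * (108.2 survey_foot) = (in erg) 3.907e+10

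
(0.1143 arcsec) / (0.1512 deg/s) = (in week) 3.472e-10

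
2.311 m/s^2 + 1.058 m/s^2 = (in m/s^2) 3.369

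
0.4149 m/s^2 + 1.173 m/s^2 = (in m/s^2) 1.588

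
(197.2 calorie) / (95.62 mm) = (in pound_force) 1940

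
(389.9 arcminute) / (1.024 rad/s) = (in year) 3.512e-09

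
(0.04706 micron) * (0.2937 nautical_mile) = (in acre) 6.325e-09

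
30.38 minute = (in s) 1823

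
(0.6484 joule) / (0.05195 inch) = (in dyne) 4.914e+07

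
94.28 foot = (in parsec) 9.313e-16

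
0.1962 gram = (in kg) 0.0001962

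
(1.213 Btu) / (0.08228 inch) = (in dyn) 6.124e+10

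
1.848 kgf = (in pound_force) 4.074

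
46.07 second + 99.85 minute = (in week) 0.009982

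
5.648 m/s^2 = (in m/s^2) 5.648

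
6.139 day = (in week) 0.877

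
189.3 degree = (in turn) 0.5258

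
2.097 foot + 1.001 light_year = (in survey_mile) 5.884e+12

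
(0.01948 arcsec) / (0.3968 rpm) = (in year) 7.207e-14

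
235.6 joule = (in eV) 1.47e+21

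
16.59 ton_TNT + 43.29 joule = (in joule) 6.941e+10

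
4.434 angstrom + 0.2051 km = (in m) 205.1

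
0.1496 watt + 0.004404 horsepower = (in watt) 3.434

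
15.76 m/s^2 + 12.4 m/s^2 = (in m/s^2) 28.16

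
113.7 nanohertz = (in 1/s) 1.137e-07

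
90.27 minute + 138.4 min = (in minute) 228.7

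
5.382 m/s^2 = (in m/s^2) 5.382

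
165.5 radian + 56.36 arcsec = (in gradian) 1.054e+04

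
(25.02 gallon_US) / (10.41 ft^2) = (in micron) 9.793e+04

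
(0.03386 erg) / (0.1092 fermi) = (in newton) 3.101e+07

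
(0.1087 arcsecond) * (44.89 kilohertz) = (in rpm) 0.2259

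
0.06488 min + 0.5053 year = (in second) 1.594e+07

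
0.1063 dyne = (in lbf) 2.39e-07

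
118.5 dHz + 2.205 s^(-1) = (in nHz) 1.406e+10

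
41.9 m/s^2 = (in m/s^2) 41.9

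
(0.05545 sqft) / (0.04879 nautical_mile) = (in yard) 6.235e-05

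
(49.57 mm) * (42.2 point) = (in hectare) 7.38e-08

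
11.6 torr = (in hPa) 15.47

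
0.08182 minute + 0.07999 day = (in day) 0.08005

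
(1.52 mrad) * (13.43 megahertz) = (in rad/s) 2.041e+04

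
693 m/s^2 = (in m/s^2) 693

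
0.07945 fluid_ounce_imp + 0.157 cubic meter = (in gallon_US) 41.48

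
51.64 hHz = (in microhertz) 5.164e+09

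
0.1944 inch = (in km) 4.938e-06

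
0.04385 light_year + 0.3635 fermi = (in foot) 1.361e+15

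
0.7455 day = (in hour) 17.89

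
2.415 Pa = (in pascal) 2.415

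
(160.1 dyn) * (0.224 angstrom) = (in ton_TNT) 8.571e-24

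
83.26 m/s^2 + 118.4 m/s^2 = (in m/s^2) 201.7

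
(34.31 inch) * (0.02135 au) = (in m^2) 2.783e+09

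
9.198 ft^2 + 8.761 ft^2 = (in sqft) 17.96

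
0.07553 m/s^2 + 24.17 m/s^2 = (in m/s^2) 24.25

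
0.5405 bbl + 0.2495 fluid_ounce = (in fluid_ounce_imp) 3025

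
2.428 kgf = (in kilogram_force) 2.428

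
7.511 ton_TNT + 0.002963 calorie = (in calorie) 7.511e+09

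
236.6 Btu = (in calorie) 5.966e+04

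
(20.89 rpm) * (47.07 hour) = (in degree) 2.124e+07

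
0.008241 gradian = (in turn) 2.06e-05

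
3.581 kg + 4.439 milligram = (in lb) 7.895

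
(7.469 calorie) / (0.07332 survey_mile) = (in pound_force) 0.05954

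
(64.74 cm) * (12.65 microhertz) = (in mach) 2.405e-08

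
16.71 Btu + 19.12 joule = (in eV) 1.102e+23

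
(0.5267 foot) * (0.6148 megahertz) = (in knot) 1.919e+05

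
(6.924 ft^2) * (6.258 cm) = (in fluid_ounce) 1361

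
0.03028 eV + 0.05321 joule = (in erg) 5.321e+05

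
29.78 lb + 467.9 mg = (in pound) 29.78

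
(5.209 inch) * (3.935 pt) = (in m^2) 0.0001837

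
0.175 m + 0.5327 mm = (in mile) 0.0001091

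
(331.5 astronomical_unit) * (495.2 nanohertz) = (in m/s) 2.456e+07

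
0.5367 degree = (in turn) 0.001491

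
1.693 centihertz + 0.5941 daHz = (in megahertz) 5.958e-06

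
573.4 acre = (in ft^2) 2.498e+07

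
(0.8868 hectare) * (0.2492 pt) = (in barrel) 4.904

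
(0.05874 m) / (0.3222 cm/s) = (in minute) 0.3038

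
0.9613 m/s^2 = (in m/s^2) 0.9613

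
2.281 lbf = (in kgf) 1.035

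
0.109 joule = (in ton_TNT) 2.605e-11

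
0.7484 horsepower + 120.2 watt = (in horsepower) 0.9096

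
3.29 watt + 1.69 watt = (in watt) 4.98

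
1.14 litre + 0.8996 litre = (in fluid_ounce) 68.97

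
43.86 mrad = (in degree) 2.513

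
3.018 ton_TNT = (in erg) 1.263e+17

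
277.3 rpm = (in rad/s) 29.04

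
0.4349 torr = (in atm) 0.0005722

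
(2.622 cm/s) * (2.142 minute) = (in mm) 3370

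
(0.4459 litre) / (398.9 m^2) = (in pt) 0.003169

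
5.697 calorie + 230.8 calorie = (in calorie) 236.5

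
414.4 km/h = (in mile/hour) 257.5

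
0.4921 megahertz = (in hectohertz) 4921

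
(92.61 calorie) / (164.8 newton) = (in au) 1.572e-11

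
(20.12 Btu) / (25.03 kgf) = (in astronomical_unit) 5.781e-10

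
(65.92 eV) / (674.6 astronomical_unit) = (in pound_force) 2.353e-32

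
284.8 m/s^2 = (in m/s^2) 284.8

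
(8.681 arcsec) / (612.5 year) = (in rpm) 2.081e-14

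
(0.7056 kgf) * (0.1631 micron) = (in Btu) 1.07e-09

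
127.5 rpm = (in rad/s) 13.35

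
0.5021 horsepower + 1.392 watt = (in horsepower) 0.504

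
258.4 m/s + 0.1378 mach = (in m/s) 305.3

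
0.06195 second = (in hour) 1.721e-05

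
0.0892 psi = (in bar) 0.00615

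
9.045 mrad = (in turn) 0.00144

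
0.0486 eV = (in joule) 7.787e-21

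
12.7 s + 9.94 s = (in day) 0.000262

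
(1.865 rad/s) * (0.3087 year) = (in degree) 1.04e+09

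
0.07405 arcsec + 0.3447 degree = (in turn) 0.0009576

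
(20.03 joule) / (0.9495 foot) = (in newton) 69.21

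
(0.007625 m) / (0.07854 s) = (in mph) 0.2172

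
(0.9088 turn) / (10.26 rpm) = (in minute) 0.08858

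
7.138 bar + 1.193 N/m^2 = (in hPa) 7138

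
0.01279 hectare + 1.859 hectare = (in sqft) 2.015e+05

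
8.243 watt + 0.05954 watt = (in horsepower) 0.01113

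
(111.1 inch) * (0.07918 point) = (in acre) 1.948e-08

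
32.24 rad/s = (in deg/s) 1847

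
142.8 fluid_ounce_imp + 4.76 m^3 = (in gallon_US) 1259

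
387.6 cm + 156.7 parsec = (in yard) 5.288e+18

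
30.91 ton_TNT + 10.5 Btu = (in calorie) 3.091e+10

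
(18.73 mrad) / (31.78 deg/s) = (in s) 0.03377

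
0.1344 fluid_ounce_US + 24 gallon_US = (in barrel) 0.5715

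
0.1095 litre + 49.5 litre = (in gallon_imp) 10.91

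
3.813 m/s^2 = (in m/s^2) 3.813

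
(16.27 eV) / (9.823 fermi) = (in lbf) 5.966e-05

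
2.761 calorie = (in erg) 1.155e+08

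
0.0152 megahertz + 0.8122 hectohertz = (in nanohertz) 1.528e+13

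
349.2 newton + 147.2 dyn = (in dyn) 3.492e+07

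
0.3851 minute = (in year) 7.327e-07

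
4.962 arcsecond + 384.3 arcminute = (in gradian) 7.118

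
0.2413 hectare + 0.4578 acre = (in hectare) 0.4266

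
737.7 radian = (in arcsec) 1.522e+08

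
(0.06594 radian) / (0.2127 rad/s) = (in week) 5.126e-07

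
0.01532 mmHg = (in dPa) 20.42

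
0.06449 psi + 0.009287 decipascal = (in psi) 0.06449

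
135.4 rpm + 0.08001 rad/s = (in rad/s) 14.26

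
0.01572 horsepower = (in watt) 11.72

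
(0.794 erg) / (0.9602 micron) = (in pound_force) 0.01859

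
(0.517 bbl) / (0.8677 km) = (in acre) 2.341e-08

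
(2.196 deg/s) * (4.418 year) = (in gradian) 3.4e+08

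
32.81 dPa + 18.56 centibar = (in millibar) 185.6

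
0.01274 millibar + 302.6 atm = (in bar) 306.6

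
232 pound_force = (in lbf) 232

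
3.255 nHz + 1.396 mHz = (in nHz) 1.396e+06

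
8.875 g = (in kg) 0.008875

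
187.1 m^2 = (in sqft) 2014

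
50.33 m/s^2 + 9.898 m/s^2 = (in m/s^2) 60.23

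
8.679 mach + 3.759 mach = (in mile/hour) 9474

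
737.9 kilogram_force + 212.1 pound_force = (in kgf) 834.1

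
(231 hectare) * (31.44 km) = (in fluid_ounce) 2.456e+15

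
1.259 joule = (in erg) 1.259e+07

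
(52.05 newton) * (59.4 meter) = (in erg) 3.092e+10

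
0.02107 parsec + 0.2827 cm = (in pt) 1.843e+18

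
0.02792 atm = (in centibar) 2.829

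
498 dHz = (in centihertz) 4980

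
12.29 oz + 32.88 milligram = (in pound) 0.7682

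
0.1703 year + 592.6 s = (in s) 5.371e+06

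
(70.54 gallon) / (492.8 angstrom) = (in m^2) 5.418e+06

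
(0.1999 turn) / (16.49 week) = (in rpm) 1.203e-06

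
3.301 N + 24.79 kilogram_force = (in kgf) 25.13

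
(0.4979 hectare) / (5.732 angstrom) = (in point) 2.462e+16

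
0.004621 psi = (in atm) 0.0003144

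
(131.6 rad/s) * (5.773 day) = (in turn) 1.045e+07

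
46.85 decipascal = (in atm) 4.624e-05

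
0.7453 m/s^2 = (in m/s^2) 0.7453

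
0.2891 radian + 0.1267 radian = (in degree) 23.82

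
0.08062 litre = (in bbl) 0.0005071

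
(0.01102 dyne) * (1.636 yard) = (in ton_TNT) 3.94e-17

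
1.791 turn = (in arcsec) 2.321e+06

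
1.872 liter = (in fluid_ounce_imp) 65.89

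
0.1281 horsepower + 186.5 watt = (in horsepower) 0.3782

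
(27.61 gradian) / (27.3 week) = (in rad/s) 2.627e-08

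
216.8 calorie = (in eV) 5.662e+21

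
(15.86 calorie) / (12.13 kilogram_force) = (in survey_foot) 1.83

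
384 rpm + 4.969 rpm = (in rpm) 389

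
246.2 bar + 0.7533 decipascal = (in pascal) 2.462e+07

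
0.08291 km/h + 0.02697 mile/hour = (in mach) 0.000103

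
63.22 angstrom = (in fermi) 6.322e+06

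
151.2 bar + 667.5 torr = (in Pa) 1.521e+07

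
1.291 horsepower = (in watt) 962.7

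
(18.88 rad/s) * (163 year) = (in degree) 5.561e+12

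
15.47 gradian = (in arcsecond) 5.012e+04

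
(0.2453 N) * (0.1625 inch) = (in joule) 0.001012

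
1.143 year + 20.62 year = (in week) 1135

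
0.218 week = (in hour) 36.62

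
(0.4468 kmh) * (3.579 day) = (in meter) 3.838e+04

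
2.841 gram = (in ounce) 0.1002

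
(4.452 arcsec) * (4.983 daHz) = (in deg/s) 0.06162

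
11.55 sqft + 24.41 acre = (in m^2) 9.878e+04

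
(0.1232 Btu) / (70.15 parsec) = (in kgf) 6.123e-18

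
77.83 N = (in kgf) 7.936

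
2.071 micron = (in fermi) 2.071e+09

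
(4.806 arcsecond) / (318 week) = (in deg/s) 6.941e-12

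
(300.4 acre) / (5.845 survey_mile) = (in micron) 1.292e+08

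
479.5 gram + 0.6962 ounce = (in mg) 4.992e+05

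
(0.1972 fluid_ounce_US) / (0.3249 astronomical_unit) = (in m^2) 1.2e-16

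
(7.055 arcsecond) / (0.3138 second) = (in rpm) 0.001041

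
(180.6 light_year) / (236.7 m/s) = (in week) 1.194e+10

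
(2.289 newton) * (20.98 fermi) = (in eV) 2.997e+05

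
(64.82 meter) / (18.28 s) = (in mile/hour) 7.932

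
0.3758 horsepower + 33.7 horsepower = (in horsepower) 34.08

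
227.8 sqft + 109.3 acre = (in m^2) 4.423e+05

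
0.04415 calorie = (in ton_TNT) 4.415e-11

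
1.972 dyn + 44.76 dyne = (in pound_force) 0.0001051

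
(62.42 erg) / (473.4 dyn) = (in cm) 0.1319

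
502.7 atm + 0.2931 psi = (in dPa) 5.094e+08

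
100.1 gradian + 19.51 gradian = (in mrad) 1879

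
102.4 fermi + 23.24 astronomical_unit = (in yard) 3.802e+12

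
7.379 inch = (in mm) 187.4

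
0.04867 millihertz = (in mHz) 0.04867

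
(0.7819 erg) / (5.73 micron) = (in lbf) 0.003068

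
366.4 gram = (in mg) 3.664e+05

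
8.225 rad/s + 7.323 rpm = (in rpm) 85.87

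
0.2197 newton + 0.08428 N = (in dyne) 3.04e+04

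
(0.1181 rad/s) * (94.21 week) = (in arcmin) 2.313e+10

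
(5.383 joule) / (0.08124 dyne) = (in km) 6626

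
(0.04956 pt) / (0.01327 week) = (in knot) 4.235e-09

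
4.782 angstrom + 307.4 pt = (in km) 0.0001084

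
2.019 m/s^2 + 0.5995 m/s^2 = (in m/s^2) 2.619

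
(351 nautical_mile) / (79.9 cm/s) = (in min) 1.356e+04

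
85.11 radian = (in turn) 13.55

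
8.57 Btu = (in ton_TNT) 2.161e-06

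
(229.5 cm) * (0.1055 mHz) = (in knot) 0.0004706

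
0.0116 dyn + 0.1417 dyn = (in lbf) 3.446e-07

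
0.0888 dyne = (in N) 8.88e-07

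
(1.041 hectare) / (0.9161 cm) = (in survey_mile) 706.1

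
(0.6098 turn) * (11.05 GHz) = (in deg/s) 2.426e+12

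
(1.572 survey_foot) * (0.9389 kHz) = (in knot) 874.5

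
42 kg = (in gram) 4.2e+04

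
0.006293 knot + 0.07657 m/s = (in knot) 0.1551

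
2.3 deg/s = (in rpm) 0.3833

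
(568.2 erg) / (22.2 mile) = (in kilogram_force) 1.622e-10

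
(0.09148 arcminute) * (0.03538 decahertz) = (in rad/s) 9.415e-06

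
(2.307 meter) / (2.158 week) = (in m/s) 1.768e-06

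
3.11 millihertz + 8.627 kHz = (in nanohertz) 8.627e+12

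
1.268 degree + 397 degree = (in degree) 398.3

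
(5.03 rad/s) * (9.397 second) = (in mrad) 4.727e+04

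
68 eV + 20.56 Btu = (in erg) 2.169e+11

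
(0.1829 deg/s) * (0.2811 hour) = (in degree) 185.1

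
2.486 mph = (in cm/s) 111.1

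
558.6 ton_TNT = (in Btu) 2.215e+09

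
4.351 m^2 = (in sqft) 46.83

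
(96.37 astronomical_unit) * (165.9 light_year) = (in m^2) 2.263e+31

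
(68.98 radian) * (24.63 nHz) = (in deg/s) 9.734e-05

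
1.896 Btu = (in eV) 1.249e+22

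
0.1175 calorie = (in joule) 0.4916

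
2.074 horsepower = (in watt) 1547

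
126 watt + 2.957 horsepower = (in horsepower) 3.126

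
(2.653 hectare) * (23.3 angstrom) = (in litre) 0.06181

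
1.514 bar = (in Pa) 1.514e+05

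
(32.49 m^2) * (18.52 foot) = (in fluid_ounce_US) 6.202e+06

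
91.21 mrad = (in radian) 0.09121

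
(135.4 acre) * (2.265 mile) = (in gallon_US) 5.276e+11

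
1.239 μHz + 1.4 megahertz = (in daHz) 1.4e+05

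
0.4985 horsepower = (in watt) 371.7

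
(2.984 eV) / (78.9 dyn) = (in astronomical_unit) 4.05e-27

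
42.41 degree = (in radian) 0.7402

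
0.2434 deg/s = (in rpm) 0.04057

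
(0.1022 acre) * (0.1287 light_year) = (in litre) 5.036e+20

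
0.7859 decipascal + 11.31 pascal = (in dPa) 113.9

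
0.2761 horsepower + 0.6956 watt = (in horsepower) 0.277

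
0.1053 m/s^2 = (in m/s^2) 0.1053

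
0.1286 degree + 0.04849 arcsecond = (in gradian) 0.1429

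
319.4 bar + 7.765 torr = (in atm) 315.2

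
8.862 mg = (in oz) 0.0003126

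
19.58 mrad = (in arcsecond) 4039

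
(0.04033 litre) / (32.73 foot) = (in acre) 9.99e-10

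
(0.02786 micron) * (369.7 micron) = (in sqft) 1.109e-10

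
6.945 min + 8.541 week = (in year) 0.1638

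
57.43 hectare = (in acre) 141.9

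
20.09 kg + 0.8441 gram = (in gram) 2.009e+04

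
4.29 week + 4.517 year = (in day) 1679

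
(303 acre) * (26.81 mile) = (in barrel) 3.328e+11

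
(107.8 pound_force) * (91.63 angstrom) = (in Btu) 4.165e-09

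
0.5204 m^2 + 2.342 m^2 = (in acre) 0.0007073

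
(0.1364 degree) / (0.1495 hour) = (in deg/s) 0.0002534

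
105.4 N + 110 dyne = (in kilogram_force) 10.75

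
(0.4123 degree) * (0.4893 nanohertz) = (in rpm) 3.362e-11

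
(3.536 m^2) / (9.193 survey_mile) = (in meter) 0.000239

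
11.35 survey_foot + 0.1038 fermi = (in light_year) 3.657e-16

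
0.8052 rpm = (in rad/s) 0.08432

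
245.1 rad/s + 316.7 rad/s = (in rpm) 5365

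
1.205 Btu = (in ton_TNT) 3.039e-07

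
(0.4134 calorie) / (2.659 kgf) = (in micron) 6.633e+04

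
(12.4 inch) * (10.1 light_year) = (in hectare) 3.01e+12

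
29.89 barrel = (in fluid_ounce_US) 1.607e+05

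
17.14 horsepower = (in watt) 1.278e+04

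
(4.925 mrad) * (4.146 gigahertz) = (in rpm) 1.95e+08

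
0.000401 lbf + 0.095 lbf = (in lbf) 0.0954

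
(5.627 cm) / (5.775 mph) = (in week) 3.604e-08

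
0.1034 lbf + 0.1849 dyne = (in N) 0.4599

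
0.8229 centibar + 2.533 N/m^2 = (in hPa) 8.254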